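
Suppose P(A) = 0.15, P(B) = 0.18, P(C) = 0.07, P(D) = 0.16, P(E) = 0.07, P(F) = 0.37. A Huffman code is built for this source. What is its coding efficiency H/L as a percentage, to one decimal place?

Entropy H = −Σ p log₂ p ≈ 2.3467 bits.
Huffman merges: 7/100+7/100→7/50; 7/50+3/20→29/100; 4/25+9/50→17/50; 29/100+17/50→63/100; 37/100+63/100→1. L = 12/5 ≈ 2.4000.
Efficiency = H/L = 2.3467/2.4000 = 97.8%.

97.8%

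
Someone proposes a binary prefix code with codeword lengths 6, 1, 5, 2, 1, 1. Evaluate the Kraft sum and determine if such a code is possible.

With common denominator 2^6 = 64: Σ 2^(−ℓᵢ) = 1/64 + 32/64 + 2/64 + 16/64 + 32/64 + 32/64 = 115/64 = 1.796875.
Kraft's inequality requires Σ ≤ 1; here Σ = 1.796875 > 1, so no such prefix code exists.

1.796875; no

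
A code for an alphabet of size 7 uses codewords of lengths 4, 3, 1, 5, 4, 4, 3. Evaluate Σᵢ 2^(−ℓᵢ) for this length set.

0.96875

With common denominator 2^5 = 32: Σ 2^(−ℓᵢ) = 2/32 + 4/32 + 16/32 + 1/32 + 2/32 + 2/32 + 4/32 = 31/32 = 0.96875.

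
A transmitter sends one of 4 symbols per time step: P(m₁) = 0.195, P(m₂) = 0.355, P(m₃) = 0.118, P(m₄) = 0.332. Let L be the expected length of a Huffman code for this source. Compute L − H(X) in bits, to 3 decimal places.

0.076 bits

Entropy H = −Σ p log₂ p ≈ 1.8822 bits.
Huffman merges: 59/500+39/200→313/1000; 313/1000+83/250→129/200; 71/200+129/200→1. L = 979/500 ≈ 1.9580.
L − H = 1.9580 − 1.8822 = 0.076 bits.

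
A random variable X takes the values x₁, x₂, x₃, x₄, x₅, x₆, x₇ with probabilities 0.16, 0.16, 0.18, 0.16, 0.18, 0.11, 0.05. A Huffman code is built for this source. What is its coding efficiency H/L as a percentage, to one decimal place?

97.4%

Entropy H = −Σ p log₂ p ≈ 2.7260 bits.
Huffman merges: 1/20+11/100→4/25; 4/25+4/25→8/25; 4/25+4/25→8/25; 9/50+9/50→9/25; 8/25+8/25→16/25; 9/25+16/25→1. L = 14/5 ≈ 2.8000.
Efficiency = H/L = 2.7260/2.8000 = 97.4%.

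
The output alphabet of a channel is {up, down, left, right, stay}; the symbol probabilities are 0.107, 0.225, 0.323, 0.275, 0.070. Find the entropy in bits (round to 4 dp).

H = −Σ pᵢ log₂ pᵢ.
−0.107·log₂(0.107) = 0.3450
−0.225·log₂(0.225) = 0.4842
−0.323·log₂(0.323) = 0.5266
−0.275·log₂(0.275) = 0.5122
−0.070·log₂(0.070) = 0.2686
Sum ≈ 2.1366 → 2.1366 bits.

2.1366 bits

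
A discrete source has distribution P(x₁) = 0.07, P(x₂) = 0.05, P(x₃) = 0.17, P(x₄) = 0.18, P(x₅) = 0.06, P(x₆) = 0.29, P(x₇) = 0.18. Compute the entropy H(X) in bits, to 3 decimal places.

H = −Σ pᵢ log₂ pᵢ.
−0.07·log₂(0.07) = 0.2686
−0.05·log₂(0.05) = 0.2161
−0.17·log₂(0.17) = 0.4346
−0.18·log₂(0.18) = 0.4453
−0.06·log₂(0.06) = 0.2435
−0.29·log₂(0.29) = 0.5179
−0.18·log₂(0.18) = 0.4453
Sum ≈ 2.5713 → 2.571 bits.

2.571 bits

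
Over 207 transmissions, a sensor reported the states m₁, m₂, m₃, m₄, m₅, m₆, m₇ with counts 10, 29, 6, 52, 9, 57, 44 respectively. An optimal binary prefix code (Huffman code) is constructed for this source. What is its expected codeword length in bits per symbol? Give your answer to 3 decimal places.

2.454 bits/symbol

Probabilities are the counts divided by 207.
Repeatedly combine the two least-probable nodes; the expected code length is the sum of the merged weights.
merge 2/69 + 1/23 → 5/69
merge 10/207 + 5/69 → 25/207
merge 25/207 + 29/207 → 6/23
merge 44/207 + 52/207 → 32/69
merge 6/23 + 19/69 → 37/69
merge 32/69 + 37/69 → 1
L = 5/69 + 25/207 + 6/23 + 32/69 + 37/69 + 1 = 508/207 ≈ 2.454 bits/symbol.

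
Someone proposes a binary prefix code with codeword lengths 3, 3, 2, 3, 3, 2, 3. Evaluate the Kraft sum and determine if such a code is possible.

1.125; no

With common denominator 2^3 = 8: Σ 2^(−ℓᵢ) = 1/8 + 1/8 + 2/8 + 1/8 + 1/8 + 2/8 + 1/8 = 9/8 = 1.125.
Kraft's inequality requires Σ ≤ 1; here Σ = 1.125 > 1, so no such prefix code exists.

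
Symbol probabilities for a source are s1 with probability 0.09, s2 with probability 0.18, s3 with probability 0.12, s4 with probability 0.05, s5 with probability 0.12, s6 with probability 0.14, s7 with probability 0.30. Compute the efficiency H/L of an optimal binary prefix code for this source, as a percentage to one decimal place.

Entropy H = −Σ p log₂ p ≈ 2.6264 bits.
Huffman merges: 1/20+9/100→7/50; 3/25+3/25→6/25; 7/50+7/50→7/25; 9/50+6/25→21/50; 7/25+3/10→29/50; 21/50+29/50→1. L = 133/50 ≈ 2.6600.
Efficiency = H/L = 2.6264/2.6600 = 98.7%.

98.7%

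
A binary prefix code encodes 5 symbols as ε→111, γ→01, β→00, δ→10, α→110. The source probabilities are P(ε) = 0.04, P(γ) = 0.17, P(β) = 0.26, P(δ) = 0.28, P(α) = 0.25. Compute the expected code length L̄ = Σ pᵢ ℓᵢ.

2.29 bits/symbol

L̄ = Σ pᵢ·ℓᵢ = 0.04·3 + 0.17·2 + 0.26·2 + 0.28·2 + 0.25·3 = 2.29 bits/symbol.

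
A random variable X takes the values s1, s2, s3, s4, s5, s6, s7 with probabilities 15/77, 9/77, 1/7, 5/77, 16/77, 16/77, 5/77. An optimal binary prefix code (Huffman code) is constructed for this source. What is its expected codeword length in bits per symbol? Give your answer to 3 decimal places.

2.714 bits/symbol

Repeatedly combine the two least-probable nodes; the expected code length is the sum of the merged weights.
merge 5/77 + 5/77 → 10/77
merge 9/77 + 10/77 → 19/77
merge 1/7 + 15/77 → 26/77
merge 16/77 + 16/77 → 32/77
merge 19/77 + 26/77 → 45/77
merge 32/77 + 45/77 → 1
L = 10/77 + 19/77 + 26/77 + 32/77 + 45/77 + 1 = 19/7 ≈ 2.714 bits/symbol.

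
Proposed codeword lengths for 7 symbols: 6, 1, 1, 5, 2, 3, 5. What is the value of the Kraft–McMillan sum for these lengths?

With common denominator 2^6 = 64: Σ 2^(−ℓᵢ) = 1/64 + 32/64 + 32/64 + 2/64 + 16/64 + 8/64 + 2/64 = 93/64 = 1.453125.

1.453125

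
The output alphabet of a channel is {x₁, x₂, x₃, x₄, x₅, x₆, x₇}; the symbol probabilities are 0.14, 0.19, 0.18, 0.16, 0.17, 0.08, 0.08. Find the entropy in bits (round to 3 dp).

H = −Σ pᵢ log₂ pᵢ.
−0.14·log₂(0.14) = 0.3971
−0.19·log₂(0.19) = 0.4552
−0.18·log₂(0.18) = 0.4453
−0.16·log₂(0.16) = 0.4230
−0.17·log₂(0.17) = 0.4346
−0.08·log₂(0.08) = 0.2915
−0.08·log₂(0.08) = 0.2915
Sum ≈ 2.7383 → 2.738 bits.

2.738 bits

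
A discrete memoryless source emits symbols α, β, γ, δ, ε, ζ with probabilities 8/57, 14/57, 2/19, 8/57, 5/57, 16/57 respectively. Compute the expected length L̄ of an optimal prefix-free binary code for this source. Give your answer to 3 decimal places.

2.474 bits/symbol

Repeatedly combine the two least-probable nodes; the expected code length is the sum of the merged weights.
merge 5/57 + 2/19 → 11/57
merge 8/57 + 8/57 → 16/57
merge 11/57 + 14/57 → 25/57
merge 16/57 + 16/57 → 32/57
merge 25/57 + 32/57 → 1
L = 11/57 + 16/57 + 25/57 + 32/57 + 1 = 47/19 ≈ 2.474 bits/symbol.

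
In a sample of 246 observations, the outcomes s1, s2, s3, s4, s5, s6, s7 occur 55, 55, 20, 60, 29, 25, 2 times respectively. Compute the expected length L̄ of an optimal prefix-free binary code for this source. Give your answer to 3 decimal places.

2.589 bits/symbol

Probabilities are the counts divided by 246.
Repeatedly combine the two least-probable nodes; the expected code length is the sum of the merged weights.
merge 1/123 + 10/123 → 11/123
merge 11/123 + 25/246 → 47/246
merge 29/246 + 47/246 → 38/123
merge 55/246 + 55/246 → 55/123
merge 10/41 + 38/123 → 68/123
merge 55/123 + 68/123 → 1
L = 11/123 + 47/246 + 38/123 + 55/123 + 68/123 + 1 = 637/246 ≈ 2.589 bits/symbol.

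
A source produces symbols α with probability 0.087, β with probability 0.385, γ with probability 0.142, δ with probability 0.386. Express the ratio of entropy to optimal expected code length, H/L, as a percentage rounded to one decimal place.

Entropy H = −Σ p log₂ p ≈ 1.7666 bits.
Huffman merges: 87/1000+71/500→229/1000; 229/1000+77/200→307/500; 193/500+307/500→1. L = 1843/1000 ≈ 1.8430.
Efficiency = H/L = 1.7666/1.8430 = 95.9%.

95.9%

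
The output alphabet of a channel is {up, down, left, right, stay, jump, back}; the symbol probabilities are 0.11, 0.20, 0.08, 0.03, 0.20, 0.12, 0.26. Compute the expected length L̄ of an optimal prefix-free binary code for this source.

Repeatedly combine the two least-probable nodes; the expected code length is the sum of the merged weights.
merge 3/100 + 2/25 → 11/100
merge 11/100 + 11/100 → 11/50
merge 3/25 + 1/5 → 8/25
merge 1/5 + 11/50 → 21/50
merge 13/50 + 8/25 → 29/50
merge 21/50 + 29/50 → 1
L = 11/100 + 11/50 + 8/25 + 21/50 + 29/50 + 1 = 53/20 = 2.65 bits/symbol.

2.65 bits/symbol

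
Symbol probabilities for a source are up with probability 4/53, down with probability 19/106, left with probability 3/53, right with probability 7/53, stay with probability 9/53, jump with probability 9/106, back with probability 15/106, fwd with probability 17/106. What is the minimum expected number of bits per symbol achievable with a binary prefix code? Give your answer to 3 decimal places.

2.953 bits/symbol

Repeatedly combine the two least-probable nodes; the expected code length is the sum of the merged weights.
merge 3/53 + 4/53 → 7/53
merge 9/106 + 7/53 → 23/106
merge 7/53 + 15/106 → 29/106
merge 17/106 + 9/53 → 35/106
merge 19/106 + 23/106 → 21/53
merge 29/106 + 35/106 → 32/53
merge 21/53 + 32/53 → 1
L = 7/53 + 23/106 + 29/106 + 35/106 + 21/53 + 32/53 + 1 = 313/106 ≈ 2.953 bits/symbol.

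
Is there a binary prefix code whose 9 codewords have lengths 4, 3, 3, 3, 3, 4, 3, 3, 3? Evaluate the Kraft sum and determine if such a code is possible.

With common denominator 2^4 = 16: Σ 2^(−ℓᵢ) = 1/16 + 2/16 + 2/16 + 2/16 + 2/16 + 1/16 + 2/16 + 2/16 + 2/16 = 16/16 = 1.
Kraft's inequality requires Σ ≤ 1; here Σ = 1 ≤ 1, so such a prefix code exists.

1; yes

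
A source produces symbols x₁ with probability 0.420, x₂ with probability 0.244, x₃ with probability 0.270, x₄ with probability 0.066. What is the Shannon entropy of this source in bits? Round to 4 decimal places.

1.7910 bits

H = −Σ pᵢ log₂ pᵢ.
−0.420·log₂(0.420) = 0.5256
−0.244·log₂(0.244) = 0.4966
−0.270·log₂(0.270) = 0.5100
−0.066·log₂(0.066) = 0.2588
Sum ≈ 1.7910 → 1.7910 bits.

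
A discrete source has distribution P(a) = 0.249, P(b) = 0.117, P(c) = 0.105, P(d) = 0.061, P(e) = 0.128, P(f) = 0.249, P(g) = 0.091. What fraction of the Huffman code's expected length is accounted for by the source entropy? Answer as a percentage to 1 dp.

Entropy H = −Σ p log₂ p ≈ 2.6429 bits.
Huffman merges: 61/1000+91/1000→19/125; 21/200+117/1000→111/500; 16/125+19/125→7/25; 111/500+249/1000→471/1000; 249/1000+7/25→529/1000; 471/1000+529/1000→1. L = 1327/500 ≈ 2.6540.
Efficiency = H/L = 2.6429/2.6540 = 99.6%.

99.6%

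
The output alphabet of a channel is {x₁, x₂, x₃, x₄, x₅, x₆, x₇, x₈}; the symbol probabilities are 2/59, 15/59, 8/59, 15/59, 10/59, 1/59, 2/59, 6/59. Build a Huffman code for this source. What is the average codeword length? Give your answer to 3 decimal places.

2.627 bits/symbol

Repeatedly combine the two least-probable nodes; the expected code length is the sum of the merged weights.
merge 1/59 + 2/59 → 3/59
merge 2/59 + 3/59 → 5/59
merge 5/59 + 6/59 → 11/59
merge 8/59 + 10/59 → 18/59
merge 11/59 + 15/59 → 26/59
merge 15/59 + 18/59 → 33/59
merge 26/59 + 33/59 → 1
L = 3/59 + 5/59 + 11/59 + 18/59 + 26/59 + 33/59 + 1 = 155/59 ≈ 2.627 bits/symbol.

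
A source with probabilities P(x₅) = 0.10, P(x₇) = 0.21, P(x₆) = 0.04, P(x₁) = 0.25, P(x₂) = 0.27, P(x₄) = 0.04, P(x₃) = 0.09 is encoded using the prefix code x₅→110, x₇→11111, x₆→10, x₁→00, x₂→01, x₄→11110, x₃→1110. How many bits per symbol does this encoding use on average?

L̄ = Σ pᵢ·ℓᵢ = 0.10·3 + 0.21·5 + 0.04·2 + 0.25·2 + 0.27·2 + 0.04·5 + 0.09·4 = 3.03 bits/symbol.

3.03 bits/symbol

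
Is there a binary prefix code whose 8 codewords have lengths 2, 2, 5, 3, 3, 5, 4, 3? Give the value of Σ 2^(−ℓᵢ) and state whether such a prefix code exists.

1; yes

With common denominator 2^5 = 32: Σ 2^(−ℓᵢ) = 8/32 + 8/32 + 1/32 + 4/32 + 4/32 + 1/32 + 2/32 + 4/32 = 32/32 = 1.
Kraft's inequality requires Σ ≤ 1; here Σ = 1 ≤ 1, so such a prefix code exists.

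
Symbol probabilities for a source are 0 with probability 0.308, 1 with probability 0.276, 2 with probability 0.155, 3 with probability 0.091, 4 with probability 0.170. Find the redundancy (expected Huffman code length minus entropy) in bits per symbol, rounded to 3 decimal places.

Entropy H = −Σ p log₂ p ≈ 2.2021 bits.
Huffman merges: 91/1000+31/200→123/500; 17/100+123/500→52/125; 69/250+77/250→73/125; 52/125+73/125→1. L = 1123/500 ≈ 2.2460.
L − H = 2.2460 − 2.2021 = 0.044 bits.

0.044 bits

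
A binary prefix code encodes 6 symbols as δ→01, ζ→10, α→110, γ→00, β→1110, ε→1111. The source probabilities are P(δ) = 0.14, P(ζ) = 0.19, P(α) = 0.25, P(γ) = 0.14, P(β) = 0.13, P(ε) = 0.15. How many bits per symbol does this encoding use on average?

L̄ = Σ pᵢ·ℓᵢ = 0.14·2 + 0.19·2 + 0.25·3 + 0.14·2 + 0.13·4 + 0.15·4 = 2.81 bits/symbol.

2.81 bits/symbol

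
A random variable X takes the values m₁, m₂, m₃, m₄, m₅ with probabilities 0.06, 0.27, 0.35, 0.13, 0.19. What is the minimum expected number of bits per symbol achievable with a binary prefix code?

Repeatedly combine the two least-probable nodes; the expected code length is the sum of the merged weights.
merge 3/50 + 13/100 → 19/100
merge 19/100 + 19/100 → 19/50
merge 27/100 + 7/20 → 31/50
merge 19/50 + 31/50 → 1
L = 19/100 + 19/50 + 31/50 + 1 = 219/100 = 2.19 bits/symbol.

2.19 bits/symbol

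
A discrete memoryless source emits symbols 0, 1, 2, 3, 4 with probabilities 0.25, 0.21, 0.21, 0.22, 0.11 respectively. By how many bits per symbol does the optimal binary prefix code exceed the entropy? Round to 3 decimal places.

Entropy H = −Σ p log₂ p ≈ 2.2765 bits.
Huffman merges: 11/100+21/100→8/25; 21/100+11/50→43/100; 1/4+8/25→57/100; 43/100+57/100→1. L = 58/25 ≈ 2.3200.
L − H = 2.3200 − 2.2765 = 0.043 bits.

0.043 bits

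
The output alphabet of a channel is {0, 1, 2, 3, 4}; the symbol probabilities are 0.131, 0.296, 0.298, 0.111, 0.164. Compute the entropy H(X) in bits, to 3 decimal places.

2.204 bits

H = −Σ pᵢ log₂ pᵢ.
−0.131·log₂(0.131) = 0.3841
−0.296·log₂(0.296) = 0.5199
−0.298·log₂(0.298) = 0.5205
−0.111·log₂(0.111) = 0.3520
−0.164·log₂(0.164) = 0.4278
Sum ≈ 2.2043 → 2.204 bits.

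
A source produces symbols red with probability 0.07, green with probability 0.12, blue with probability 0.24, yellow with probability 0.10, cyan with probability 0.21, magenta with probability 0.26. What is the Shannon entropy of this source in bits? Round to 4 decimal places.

2.4401 bits

H = −Σ pᵢ log₂ pᵢ.
−0.07·log₂(0.07) = 0.2686
−0.12·log₂(0.12) = 0.3671
−0.24·log₂(0.24) = 0.4941
−0.10·log₂(0.10) = 0.3322
−0.21·log₂(0.21) = 0.4728
−0.26·log₂(0.26) = 0.5053
Sum ≈ 2.4401 → 2.4401 bits.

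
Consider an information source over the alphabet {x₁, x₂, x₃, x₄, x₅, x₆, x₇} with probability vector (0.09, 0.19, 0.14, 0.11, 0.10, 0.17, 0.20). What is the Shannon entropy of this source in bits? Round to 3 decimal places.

2.746 bits

H = −Σ pᵢ log₂ pᵢ.
−0.09·log₂(0.09) = 0.3127
−0.19·log₂(0.19) = 0.4552
−0.14·log₂(0.14) = 0.3971
−0.11·log₂(0.11) = 0.3503
−0.10·log₂(0.10) = 0.3322
−0.17·log₂(0.17) = 0.4346
−0.20·log₂(0.20) = 0.4644
Sum ≈ 2.7464 → 2.746 bits.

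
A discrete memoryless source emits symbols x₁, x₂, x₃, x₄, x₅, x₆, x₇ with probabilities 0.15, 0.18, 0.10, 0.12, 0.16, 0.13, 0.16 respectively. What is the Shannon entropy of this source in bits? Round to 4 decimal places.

H = −Σ pᵢ log₂ pᵢ.
−0.15·log₂(0.15) = 0.4105
−0.18·log₂(0.18) = 0.4453
−0.10·log₂(0.10) = 0.3322
−0.12·log₂(0.12) = 0.3671
−0.16·log₂(0.16) = 0.4230
−0.13·log₂(0.13) = 0.3826
−0.16·log₂(0.16) = 0.4230
Sum ≈ 2.7838 → 2.7838 bits.

2.7838 bits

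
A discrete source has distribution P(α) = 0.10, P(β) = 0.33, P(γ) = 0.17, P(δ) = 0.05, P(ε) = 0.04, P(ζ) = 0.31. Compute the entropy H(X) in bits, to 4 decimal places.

2.2202 bits

H = −Σ pᵢ log₂ pᵢ.
−0.10·log₂(0.10) = 0.3322
−0.33·log₂(0.33) = 0.5278
−0.17·log₂(0.17) = 0.4346
−0.05·log₂(0.05) = 0.2161
−0.04·log₂(0.04) = 0.1858
−0.31·log₂(0.31) = 0.5238
Sum ≈ 2.2202 → 2.2202 bits.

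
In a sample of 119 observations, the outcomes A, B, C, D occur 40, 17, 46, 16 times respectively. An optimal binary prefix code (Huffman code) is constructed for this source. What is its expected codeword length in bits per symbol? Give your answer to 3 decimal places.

1.891 bits/symbol

Probabilities are the counts divided by 119.
Repeatedly combine the two least-probable nodes; the expected code length is the sum of the merged weights.
merge 16/119 + 1/7 → 33/119
merge 33/119 + 40/119 → 73/119
merge 46/119 + 73/119 → 1
L = 33/119 + 73/119 + 1 = 225/119 ≈ 1.891 bits/symbol.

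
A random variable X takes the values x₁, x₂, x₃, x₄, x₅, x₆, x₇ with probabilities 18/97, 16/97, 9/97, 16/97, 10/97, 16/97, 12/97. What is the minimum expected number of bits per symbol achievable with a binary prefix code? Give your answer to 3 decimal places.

Repeatedly combine the two least-probable nodes; the expected code length is the sum of the merged weights.
merge 9/97 + 10/97 → 19/97
merge 12/97 + 16/97 → 28/97
merge 16/97 + 16/97 → 32/97
merge 18/97 + 19/97 → 37/97
merge 28/97 + 32/97 → 60/97
merge 37/97 + 60/97 → 1
L = 19/97 + 28/97 + 32/97 + 37/97 + 60/97 + 1 = 273/97 ≈ 2.814 bits/symbol.

2.814 bits/symbol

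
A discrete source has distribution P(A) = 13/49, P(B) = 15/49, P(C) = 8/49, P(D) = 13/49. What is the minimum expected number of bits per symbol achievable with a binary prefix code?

2 bits/symbol

Repeatedly combine the two least-probable nodes; the expected code length is the sum of the merged weights.
merge 8/49 + 13/49 → 3/7
merge 13/49 + 15/49 → 4/7
merge 3/7 + 4/7 → 1
L = 3/7 + 4/7 + 1 = 2 bits/symbol.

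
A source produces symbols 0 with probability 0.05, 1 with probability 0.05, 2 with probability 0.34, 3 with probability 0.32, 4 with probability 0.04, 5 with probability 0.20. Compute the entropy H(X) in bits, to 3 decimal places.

2.138 bits

H = −Σ pᵢ log₂ pᵢ.
−0.05·log₂(0.05) = 0.2161
−0.05·log₂(0.05) = 0.2161
−0.34·log₂(0.34) = 0.5292
−0.32·log₂(0.32) = 0.5260
−0.04·log₂(0.04) = 0.1858
−0.20·log₂(0.20) = 0.4644
Sum ≈ 2.1375 → 2.138 bits.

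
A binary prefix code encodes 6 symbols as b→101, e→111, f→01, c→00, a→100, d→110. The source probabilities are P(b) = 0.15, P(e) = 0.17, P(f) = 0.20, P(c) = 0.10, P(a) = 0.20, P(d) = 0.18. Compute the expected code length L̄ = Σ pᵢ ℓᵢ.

2.7 bits/symbol

L̄ = Σ pᵢ·ℓᵢ = 0.15·3 + 0.17·3 + 0.20·2 + 0.10·2 + 0.20·3 + 0.18·3 = 2.7 bits/symbol.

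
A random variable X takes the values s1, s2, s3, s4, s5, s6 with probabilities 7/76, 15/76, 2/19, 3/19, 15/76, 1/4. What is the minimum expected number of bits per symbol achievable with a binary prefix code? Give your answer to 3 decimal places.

Repeatedly combine the two least-probable nodes; the expected code length is the sum of the merged weights.
merge 7/76 + 2/19 → 15/76
merge 3/19 + 15/76 → 27/76
merge 15/76 + 15/76 → 15/38
merge 1/4 + 27/76 → 23/38
merge 15/38 + 23/38 → 1
L = 15/76 + 27/76 + 15/38 + 23/38 + 1 = 97/38 ≈ 2.553 bits/symbol.

2.553 bits/symbol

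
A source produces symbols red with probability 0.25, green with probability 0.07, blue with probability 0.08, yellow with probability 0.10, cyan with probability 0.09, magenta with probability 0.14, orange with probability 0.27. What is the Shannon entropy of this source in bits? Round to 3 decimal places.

H = −Σ pᵢ log₂ pᵢ.
−0.25·log₂(0.25) = 0.5000
−0.07·log₂(0.07) = 0.2686
−0.08·log₂(0.08) = 0.2915
−0.10·log₂(0.10) = 0.3322
−0.09·log₂(0.09) = 0.3127
−0.14·log₂(0.14) = 0.3971
−0.27·log₂(0.27) = 0.5100
Sum ≈ 2.6120 → 2.612 bits.

2.612 bits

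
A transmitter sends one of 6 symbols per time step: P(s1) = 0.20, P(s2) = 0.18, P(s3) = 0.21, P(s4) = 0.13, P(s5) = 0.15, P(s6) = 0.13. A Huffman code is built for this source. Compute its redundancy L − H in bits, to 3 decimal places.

Entropy H = −Σ p log₂ p ≈ 2.5583 bits.
Huffman merges: 13/100+13/100→13/50; 3/20+9/50→33/100; 1/5+21/100→41/100; 13/50+33/100→59/100; 41/100+59/100→1. L = 259/100 ≈ 2.5900.
L − H = 2.5900 − 2.5583 = 0.032 bits.

0.032 bits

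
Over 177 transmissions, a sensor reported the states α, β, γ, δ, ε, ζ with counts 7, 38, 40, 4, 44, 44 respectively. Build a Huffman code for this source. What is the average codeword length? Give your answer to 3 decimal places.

2.339 bits/symbol

Probabilities are the counts divided by 177.
Repeatedly combine the two least-probable nodes; the expected code length is the sum of the merged weights.
merge 4/177 + 7/177 → 11/177
merge 11/177 + 38/177 → 49/177
merge 40/177 + 44/177 → 28/59
merge 44/177 + 49/177 → 31/59
merge 28/59 + 31/59 → 1
L = 11/177 + 49/177 + 28/59 + 31/59 + 1 = 138/59 ≈ 2.339 bits/symbol.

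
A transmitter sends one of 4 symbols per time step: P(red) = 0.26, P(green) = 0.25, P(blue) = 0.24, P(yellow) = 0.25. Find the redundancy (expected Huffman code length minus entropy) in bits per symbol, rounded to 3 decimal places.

Entropy H = −Σ p log₂ p ≈ 1.9994 bits.
Huffman merges: 6/25+1/4→49/100; 1/4+13/50→51/100; 49/100+51/100→1. L = 2 ≈ 2.0000.
L − H = 2.0000 − 1.9994 = 0.001 bits.

0.001 bits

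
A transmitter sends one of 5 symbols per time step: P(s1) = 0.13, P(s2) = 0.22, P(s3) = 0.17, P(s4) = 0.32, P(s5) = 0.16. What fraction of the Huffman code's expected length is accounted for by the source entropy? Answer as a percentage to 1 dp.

98.1%

Entropy H = −Σ p log₂ p ≈ 2.2469 bits.
Huffman merges: 13/100+4/25→29/100; 17/100+11/50→39/100; 29/100+8/25→61/100; 39/100+61/100→1. L = 229/100 ≈ 2.2900.
Efficiency = H/L = 2.2469/2.2900 = 98.1%.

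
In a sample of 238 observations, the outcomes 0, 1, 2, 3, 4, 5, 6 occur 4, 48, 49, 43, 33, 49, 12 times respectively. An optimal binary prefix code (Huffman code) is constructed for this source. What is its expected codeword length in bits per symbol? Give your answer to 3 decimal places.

2.655 bits/symbol

Probabilities are the counts divided by 238.
Repeatedly combine the two least-probable nodes; the expected code length is the sum of the merged weights.
merge 2/119 + 6/119 → 8/119
merge 8/119 + 33/238 → 7/34
merge 43/238 + 24/119 → 13/34
merge 7/34 + 7/34 → 7/17
merge 7/34 + 13/34 → 10/17
merge 7/17 + 10/17 → 1
L = 8/119 + 7/34 + 13/34 + 7/17 + 10/17 + 1 = 316/119 ≈ 2.655 bits/symbol.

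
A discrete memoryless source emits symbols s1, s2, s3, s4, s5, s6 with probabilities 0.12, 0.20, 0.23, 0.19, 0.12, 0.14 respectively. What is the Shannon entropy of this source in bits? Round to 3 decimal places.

2.539 bits

H = −Σ pᵢ log₂ pᵢ.
−0.12·log₂(0.12) = 0.3671
−0.20·log₂(0.20) = 0.4644
−0.23·log₂(0.23) = 0.4877
−0.19·log₂(0.19) = 0.4552
−0.12·log₂(0.12) = 0.3671
−0.14·log₂(0.14) = 0.3971
Sum ≈ 2.5385 → 2.539 bits.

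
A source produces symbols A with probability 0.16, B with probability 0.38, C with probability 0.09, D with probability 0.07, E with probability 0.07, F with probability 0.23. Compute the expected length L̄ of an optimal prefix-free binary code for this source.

2.37 bits/symbol

Repeatedly combine the two least-probable nodes; the expected code length is the sum of the merged weights.
merge 7/100 + 7/100 → 7/50
merge 9/100 + 7/50 → 23/100
merge 4/25 + 23/100 → 39/100
merge 23/100 + 19/50 → 61/100
merge 39/100 + 61/100 → 1
L = 7/50 + 23/100 + 39/100 + 61/100 + 1 = 237/100 = 2.37 bits/symbol.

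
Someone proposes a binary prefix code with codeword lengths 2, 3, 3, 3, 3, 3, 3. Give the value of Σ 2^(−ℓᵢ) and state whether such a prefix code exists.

With common denominator 2^3 = 8: Σ 2^(−ℓᵢ) = 2/8 + 1/8 + 1/8 + 1/8 + 1/8 + 1/8 + 1/8 = 8/8 = 1.
Kraft's inequality requires Σ ≤ 1; here Σ = 1 ≤ 1, so such a prefix code exists.

1; yes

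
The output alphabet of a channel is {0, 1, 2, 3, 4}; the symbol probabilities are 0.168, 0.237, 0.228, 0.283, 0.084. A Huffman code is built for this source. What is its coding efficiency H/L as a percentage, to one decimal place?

Entropy H = −Σ p log₂ p ≈ 2.2265 bits.
Huffman merges: 21/250+21/125→63/250; 57/250+237/1000→93/200; 63/250+283/1000→107/200; 93/200+107/200→1. L = 563/250 ≈ 2.2520.
Efficiency = H/L = 2.2265/2.2520 = 98.9%.

98.9%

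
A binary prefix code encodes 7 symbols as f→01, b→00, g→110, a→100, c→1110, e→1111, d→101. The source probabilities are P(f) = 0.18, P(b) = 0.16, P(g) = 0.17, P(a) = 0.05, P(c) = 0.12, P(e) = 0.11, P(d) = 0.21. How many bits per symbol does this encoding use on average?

2.89 bits/symbol

L̄ = Σ pᵢ·ℓᵢ = 0.18·2 + 0.16·2 + 0.17·3 + 0.05·3 + 0.12·4 + 0.11·4 + 0.21·3 = 2.89 bits/symbol.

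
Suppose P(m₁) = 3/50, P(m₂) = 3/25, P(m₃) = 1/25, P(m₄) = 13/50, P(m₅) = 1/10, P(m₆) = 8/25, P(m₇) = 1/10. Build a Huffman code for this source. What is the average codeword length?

Repeatedly combine the two least-probable nodes; the expected code length is the sum of the merged weights.
merge 1/25 + 3/50 → 1/10
merge 1/10 + 1/10 → 1/5
merge 1/10 + 3/25 → 11/50
merge 1/5 + 11/50 → 21/50
merge 13/50 + 8/25 → 29/50
merge 21/50 + 29/50 → 1
L = 1/10 + 1/5 + 11/50 + 21/50 + 29/50 + 1 = 63/25 = 2.52 bits/symbol.

2.52 bits/symbol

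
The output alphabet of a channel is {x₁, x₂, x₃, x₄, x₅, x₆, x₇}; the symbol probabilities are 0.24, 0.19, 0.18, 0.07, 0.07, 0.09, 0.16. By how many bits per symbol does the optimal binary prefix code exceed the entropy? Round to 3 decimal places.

Entropy H = −Σ p log₂ p ≈ 2.6674 bits.
Huffman merges: 7/100+7/100→7/50; 9/100+7/50→23/100; 4/25+9/50→17/50; 19/100+23/100→21/50; 6/25+17/50→29/50; 21/50+29/50→1. L = 271/100 ≈ 2.7100.
L − H = 2.7100 − 2.6674 = 0.043 bits.

0.043 bits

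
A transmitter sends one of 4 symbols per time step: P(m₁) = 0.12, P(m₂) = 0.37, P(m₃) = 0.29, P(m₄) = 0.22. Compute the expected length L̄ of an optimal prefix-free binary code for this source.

1.97 bits/symbol

Repeatedly combine the two least-probable nodes; the expected code length is the sum of the merged weights.
merge 3/25 + 11/50 → 17/50
merge 29/100 + 17/50 → 63/100
merge 37/100 + 63/100 → 1
L = 17/50 + 63/100 + 1 = 197/100 = 1.97 bits/symbol.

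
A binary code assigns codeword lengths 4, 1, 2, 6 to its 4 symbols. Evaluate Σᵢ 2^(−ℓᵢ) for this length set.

0.828125

With common denominator 2^6 = 64: Σ 2^(−ℓᵢ) = 4/64 + 32/64 + 16/64 + 1/64 = 53/64 = 0.828125.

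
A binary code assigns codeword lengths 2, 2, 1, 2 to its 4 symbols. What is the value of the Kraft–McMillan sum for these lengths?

1.25

With common denominator 2^2 = 4: Σ 2^(−ℓᵢ) = 1/4 + 1/4 + 2/4 + 1/4 = 5/4 = 1.25.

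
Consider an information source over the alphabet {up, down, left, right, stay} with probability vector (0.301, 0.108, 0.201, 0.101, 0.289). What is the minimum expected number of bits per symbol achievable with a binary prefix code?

2.209 bits/symbol

Repeatedly combine the two least-probable nodes; the expected code length is the sum of the merged weights.
merge 101/1000 + 27/250 → 209/1000
merge 201/1000 + 209/1000 → 41/100
merge 289/1000 + 301/1000 → 59/100
merge 41/100 + 59/100 → 1
L = 209/1000 + 41/100 + 59/100 + 1 = 2209/1000 = 2.209 bits/symbol.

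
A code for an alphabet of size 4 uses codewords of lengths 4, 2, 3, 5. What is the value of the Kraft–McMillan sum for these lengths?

0.46875

With common denominator 2^5 = 32: Σ 2^(−ℓᵢ) = 2/32 + 8/32 + 4/32 + 1/32 = 15/32 = 0.46875.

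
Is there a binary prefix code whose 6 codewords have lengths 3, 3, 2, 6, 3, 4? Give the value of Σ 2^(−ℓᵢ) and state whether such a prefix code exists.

With common denominator 2^6 = 64: Σ 2^(−ℓᵢ) = 8/64 + 8/64 + 16/64 + 1/64 + 8/64 + 4/64 = 45/64 = 0.703125.
Kraft's inequality requires Σ ≤ 1; here Σ = 0.703125 ≤ 1, so such a prefix code exists.

0.703125; yes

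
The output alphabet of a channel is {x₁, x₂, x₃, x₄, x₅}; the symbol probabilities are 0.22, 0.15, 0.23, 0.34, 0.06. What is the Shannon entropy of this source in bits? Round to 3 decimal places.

2.151 bits

H = −Σ pᵢ log₂ pᵢ.
−0.22·log₂(0.22) = 0.4806
−0.15·log₂(0.15) = 0.4105
−0.23·log₂(0.23) = 0.4877
−0.34·log₂(0.34) = 0.5292
−0.06·log₂(0.06) = 0.2435
Sum ≈ 2.1515 → 2.151 bits.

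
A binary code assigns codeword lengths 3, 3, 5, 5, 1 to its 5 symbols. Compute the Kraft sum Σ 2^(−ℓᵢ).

0.8125

With common denominator 2^5 = 32: Σ 2^(−ℓᵢ) = 4/32 + 4/32 + 1/32 + 1/32 + 16/32 = 26/32 = 0.8125.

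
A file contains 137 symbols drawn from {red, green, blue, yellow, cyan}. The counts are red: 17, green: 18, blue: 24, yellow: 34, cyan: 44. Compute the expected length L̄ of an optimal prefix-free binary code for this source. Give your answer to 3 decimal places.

2.255 bits/symbol

Probabilities are the counts divided by 137.
Repeatedly combine the two least-probable nodes; the expected code length is the sum of the merged weights.
merge 17/137 + 18/137 → 35/137
merge 24/137 + 34/137 → 58/137
merge 35/137 + 44/137 → 79/137
merge 58/137 + 79/137 → 1
L = 35/137 + 58/137 + 79/137 + 1 = 309/137 ≈ 2.255 bits/symbol.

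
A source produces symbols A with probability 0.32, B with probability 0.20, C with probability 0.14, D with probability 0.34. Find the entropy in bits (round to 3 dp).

H = −Σ pᵢ log₂ pᵢ.
−0.32·log₂(0.32) = 0.5260
−0.20·log₂(0.20) = 0.4644
−0.14·log₂(0.14) = 0.3971
−0.34·log₂(0.34) = 0.5292
Sum ≈ 1.9167 → 1.917 bits.

1.917 bits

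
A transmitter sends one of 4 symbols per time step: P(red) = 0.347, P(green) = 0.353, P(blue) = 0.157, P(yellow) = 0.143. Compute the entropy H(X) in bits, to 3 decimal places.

H = −Σ pᵢ log₂ pᵢ.
−0.347·log₂(0.347) = 0.5299
−0.353·log₂(0.353) = 0.5303
−0.157·log₂(0.157) = 0.4194
−0.143·log₂(0.143) = 0.4012
Sum ≈ 1.8808 → 1.881 bits.

1.881 bits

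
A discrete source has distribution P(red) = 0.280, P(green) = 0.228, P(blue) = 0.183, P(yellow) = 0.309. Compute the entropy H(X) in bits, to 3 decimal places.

1.972 bits

H = −Σ pᵢ log₂ pᵢ.
−0.280·log₂(0.280) = 0.5142
−0.228·log₂(0.228) = 0.4863
−0.183·log₂(0.183) = 0.4484
−0.309·log₂(0.309) = 0.5235
Sum ≈ 1.9724 → 1.972 bits.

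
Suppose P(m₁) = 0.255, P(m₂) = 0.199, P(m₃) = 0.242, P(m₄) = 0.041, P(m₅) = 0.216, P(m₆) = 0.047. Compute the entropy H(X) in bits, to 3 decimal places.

2.335 bits

H = −Σ pᵢ log₂ pᵢ.
−0.255·log₂(0.255) = 0.5027
−0.199·log₂(0.199) = 0.4635
−0.242·log₂(0.242) = 0.4954
−0.041·log₂(0.041) = 0.1889
−0.216·log₂(0.216) = 0.4776
−0.047·log₂(0.047) = 0.2073
Sum ≈ 2.3354 → 2.335 bits.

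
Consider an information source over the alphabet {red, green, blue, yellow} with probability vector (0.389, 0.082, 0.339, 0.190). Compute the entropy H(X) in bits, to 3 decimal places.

H = −Σ pᵢ log₂ pᵢ.
−0.389·log₂(0.389) = 0.5299
−0.082·log₂(0.082) = 0.2959
−0.339·log₂(0.339) = 0.5291
−0.190·log₂(0.190) = 0.4552
Sum ≈ 1.8100 → 1.810 bits.

1.810 bits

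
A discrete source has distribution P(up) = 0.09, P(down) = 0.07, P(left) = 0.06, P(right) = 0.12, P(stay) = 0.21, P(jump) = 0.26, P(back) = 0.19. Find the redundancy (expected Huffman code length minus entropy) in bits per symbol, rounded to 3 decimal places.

0.035 bits

Entropy H = −Σ p log₂ p ≈ 2.6251 bits.
Huffman merges: 3/50+7/100→13/100; 9/100+3/25→21/100; 13/100+19/100→8/25; 21/100+21/100→21/50; 13/50+8/25→29/50; 21/50+29/50→1. L = 133/50 ≈ 2.6600.
L − H = 2.6600 − 2.6251 = 0.035 bits.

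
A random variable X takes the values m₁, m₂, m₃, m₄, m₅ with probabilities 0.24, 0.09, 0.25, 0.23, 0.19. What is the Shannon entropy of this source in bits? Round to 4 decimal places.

2.2497 bits

H = −Σ pᵢ log₂ pᵢ.
−0.24·log₂(0.24) = 0.4941
−0.09·log₂(0.09) = 0.3127
−0.25·log₂(0.25) = 0.5000
−0.23·log₂(0.23) = 0.4877
−0.19·log₂(0.19) = 0.4552
Sum ≈ 2.2497 → 2.2497 bits.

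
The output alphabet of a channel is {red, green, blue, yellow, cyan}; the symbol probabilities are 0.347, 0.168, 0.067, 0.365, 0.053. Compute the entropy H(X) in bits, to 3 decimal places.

1.979 bits

H = −Σ pᵢ log₂ pᵢ.
−0.347·log₂(0.347) = 0.5299
−0.168·log₂(0.168) = 0.4323
−0.067·log₂(0.067) = 0.2613
−0.365·log₂(0.365) = 0.5307
−0.053·log₂(0.053) = 0.2246
Sum ≈ 1.9788 → 1.979 bits.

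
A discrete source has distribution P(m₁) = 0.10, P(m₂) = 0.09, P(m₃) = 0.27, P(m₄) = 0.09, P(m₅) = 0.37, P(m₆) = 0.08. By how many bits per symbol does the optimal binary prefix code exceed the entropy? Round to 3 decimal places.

0.060 bits

Entropy H = −Σ p log₂ p ≈ 2.2898 bits.
Huffman merges: 2/25+9/100→17/100; 9/100+1/10→19/100; 17/100+19/100→9/25; 27/100+9/25→63/100; 37/100+63/100→1. L = 47/20 ≈ 2.3500.
L − H = 2.3500 − 2.2898 = 0.060 bits.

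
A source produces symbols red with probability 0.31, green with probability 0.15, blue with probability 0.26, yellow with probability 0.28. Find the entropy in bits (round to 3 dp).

1.954 bits

H = −Σ pᵢ log₂ pᵢ.
−0.31·log₂(0.31) = 0.5238
−0.15·log₂(0.15) = 0.4105
−0.26·log₂(0.26) = 0.5053
−0.28·log₂(0.28) = 0.5142
Sum ≈ 1.9538 → 1.954 bits.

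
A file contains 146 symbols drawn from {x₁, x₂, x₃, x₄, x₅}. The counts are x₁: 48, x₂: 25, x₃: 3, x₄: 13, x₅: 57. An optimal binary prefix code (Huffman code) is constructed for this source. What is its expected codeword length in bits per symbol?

Probabilities are the counts divided by 146.
Repeatedly combine the two least-probable nodes; the expected code length is the sum of the merged weights.
merge 3/146 + 13/146 → 8/73
merge 8/73 + 25/146 → 41/146
merge 41/146 + 24/73 → 89/146
merge 57/146 + 89/146 → 1
L = 8/73 + 41/146 + 89/146 + 1 = 2 bits/symbol.

2 bits/symbol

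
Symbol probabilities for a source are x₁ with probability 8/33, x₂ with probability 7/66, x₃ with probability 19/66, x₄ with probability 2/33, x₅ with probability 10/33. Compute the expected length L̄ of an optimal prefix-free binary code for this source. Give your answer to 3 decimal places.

Repeatedly combine the two least-probable nodes; the expected code length is the sum of the merged weights.
merge 2/33 + 7/66 → 1/6
merge 1/6 + 8/33 → 9/22
merge 19/66 + 10/33 → 13/22
merge 9/22 + 13/22 → 1
L = 1/6 + 9/22 + 13/22 + 1 = 13/6 ≈ 2.167 bits/symbol.

2.167 bits/symbol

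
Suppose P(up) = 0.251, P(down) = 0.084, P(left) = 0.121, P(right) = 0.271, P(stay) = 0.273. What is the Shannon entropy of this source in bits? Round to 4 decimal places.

H = −Σ pᵢ log₂ pᵢ.
−0.251·log₂(0.251) = 0.5006
−0.084·log₂(0.084) = 0.3002
−0.121·log₂(0.121) = 0.3687
−0.271·log₂(0.271) = 0.5105
−0.273·log₂(0.273) = 0.5113
Sum ≈ 2.1912 → 2.1912 bits.

2.1912 bits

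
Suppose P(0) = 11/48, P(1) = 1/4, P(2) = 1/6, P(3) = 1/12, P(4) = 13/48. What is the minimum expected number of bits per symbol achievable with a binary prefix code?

Repeatedly combine the two least-probable nodes; the expected code length is the sum of the merged weights.
merge 1/12 + 1/6 → 1/4
merge 11/48 + 1/4 → 23/48
merge 1/4 + 13/48 → 25/48
merge 23/48 + 25/48 → 1
L = 1/4 + 23/48 + 25/48 + 1 = 9/4 = 2.25 bits/symbol.

2.25 bits/symbol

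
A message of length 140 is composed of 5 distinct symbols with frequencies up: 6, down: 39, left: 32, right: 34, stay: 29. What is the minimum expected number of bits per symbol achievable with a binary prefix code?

Probabilities are the counts divided by 140.
Repeatedly combine the two least-probable nodes; the expected code length is the sum of the merged weights.
merge 3/70 + 29/140 → 1/4
merge 8/35 + 17/70 → 33/70
merge 1/4 + 39/140 → 37/70
merge 33/70 + 37/70 → 1
L = 1/4 + 33/70 + 37/70 + 1 = 9/4 = 2.25 bits/symbol.

2.25 bits/symbol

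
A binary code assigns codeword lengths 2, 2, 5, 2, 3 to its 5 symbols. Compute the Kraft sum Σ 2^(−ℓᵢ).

With common denominator 2^5 = 32: Σ 2^(−ℓᵢ) = 8/32 + 8/32 + 1/32 + 8/32 + 4/32 = 29/32 = 0.90625.

0.90625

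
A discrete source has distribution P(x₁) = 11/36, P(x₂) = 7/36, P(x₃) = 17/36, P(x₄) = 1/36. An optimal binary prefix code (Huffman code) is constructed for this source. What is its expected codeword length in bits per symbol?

1.75 bits/symbol

Repeatedly combine the two least-probable nodes; the expected code length is the sum of the merged weights.
merge 1/36 + 7/36 → 2/9
merge 2/9 + 11/36 → 19/36
merge 17/36 + 19/36 → 1
L = 2/9 + 19/36 + 1 = 7/4 = 1.75 bits/symbol.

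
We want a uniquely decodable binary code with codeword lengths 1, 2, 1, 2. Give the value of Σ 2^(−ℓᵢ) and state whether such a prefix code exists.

With common denominator 2^2 = 4: Σ 2^(−ℓᵢ) = 2/4 + 1/4 + 2/4 + 1/4 = 6/4 = 1.5.
Kraft's inequality requires Σ ≤ 1; here Σ = 1.5 > 1, so no such prefix code exists.

1.5; no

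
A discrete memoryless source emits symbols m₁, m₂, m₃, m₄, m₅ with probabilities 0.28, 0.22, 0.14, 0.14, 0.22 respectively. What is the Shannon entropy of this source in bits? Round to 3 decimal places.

H = −Σ pᵢ log₂ pᵢ.
−0.28·log₂(0.28) = 0.5142
−0.22·log₂(0.22) = 0.4806
−0.14·log₂(0.14) = 0.3971
−0.14·log₂(0.14) = 0.3971
−0.22·log₂(0.22) = 0.4806
Sum ≈ 2.2696 → 2.270 bits.

2.270 bits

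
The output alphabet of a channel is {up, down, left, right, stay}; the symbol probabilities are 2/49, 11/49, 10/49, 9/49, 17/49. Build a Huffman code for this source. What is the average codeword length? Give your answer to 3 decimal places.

2.224 bits/symbol

Repeatedly combine the two least-probable nodes; the expected code length is the sum of the merged weights.
merge 2/49 + 9/49 → 11/49
merge 10/49 + 11/49 → 3/7
merge 11/49 + 17/49 → 4/7
merge 3/7 + 4/7 → 1
L = 11/49 + 3/7 + 4/7 + 1 = 109/49 ≈ 2.224 bits/symbol.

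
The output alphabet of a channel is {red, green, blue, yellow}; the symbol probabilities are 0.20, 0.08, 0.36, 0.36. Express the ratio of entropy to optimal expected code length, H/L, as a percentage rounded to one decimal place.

94.6%

Entropy H = −Σ p log₂ p ≈ 1.8171 bits.
Huffman merges: 2/25+1/5→7/25; 7/25+9/25→16/25; 9/25+16/25→1. L = 48/25 ≈ 1.9200.
Efficiency = H/L = 1.8171/1.9200 = 94.6%.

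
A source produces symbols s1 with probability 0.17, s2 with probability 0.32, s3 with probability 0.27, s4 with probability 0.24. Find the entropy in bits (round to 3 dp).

1.965 bits

H = −Σ pᵢ log₂ pᵢ.
−0.17·log₂(0.17) = 0.4346
−0.32·log₂(0.32) = 0.5260
−0.27·log₂(0.27) = 0.5100
−0.24·log₂(0.24) = 0.4941
Sum ≈ 1.9648 → 1.965 bits.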